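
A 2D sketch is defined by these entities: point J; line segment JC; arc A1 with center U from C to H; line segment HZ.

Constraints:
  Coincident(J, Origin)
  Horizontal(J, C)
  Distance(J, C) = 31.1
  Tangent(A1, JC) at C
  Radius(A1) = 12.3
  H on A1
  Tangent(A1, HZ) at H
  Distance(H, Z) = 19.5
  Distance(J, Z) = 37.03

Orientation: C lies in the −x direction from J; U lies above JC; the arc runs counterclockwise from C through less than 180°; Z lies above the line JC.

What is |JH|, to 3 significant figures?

22.5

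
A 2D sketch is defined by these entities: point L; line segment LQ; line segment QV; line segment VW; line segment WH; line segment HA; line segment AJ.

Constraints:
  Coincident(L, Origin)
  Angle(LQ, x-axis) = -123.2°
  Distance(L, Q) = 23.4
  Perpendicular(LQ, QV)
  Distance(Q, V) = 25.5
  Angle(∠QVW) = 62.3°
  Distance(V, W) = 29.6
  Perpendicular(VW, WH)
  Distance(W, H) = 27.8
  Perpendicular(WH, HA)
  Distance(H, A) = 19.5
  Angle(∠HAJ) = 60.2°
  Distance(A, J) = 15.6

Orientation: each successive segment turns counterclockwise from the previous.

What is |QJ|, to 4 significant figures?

10.25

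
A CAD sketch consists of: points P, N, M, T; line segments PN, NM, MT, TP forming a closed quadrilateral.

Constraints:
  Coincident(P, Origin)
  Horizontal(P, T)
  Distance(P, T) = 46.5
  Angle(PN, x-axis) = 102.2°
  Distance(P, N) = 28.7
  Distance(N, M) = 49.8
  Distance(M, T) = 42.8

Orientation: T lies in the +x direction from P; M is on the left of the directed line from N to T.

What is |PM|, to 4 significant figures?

59.47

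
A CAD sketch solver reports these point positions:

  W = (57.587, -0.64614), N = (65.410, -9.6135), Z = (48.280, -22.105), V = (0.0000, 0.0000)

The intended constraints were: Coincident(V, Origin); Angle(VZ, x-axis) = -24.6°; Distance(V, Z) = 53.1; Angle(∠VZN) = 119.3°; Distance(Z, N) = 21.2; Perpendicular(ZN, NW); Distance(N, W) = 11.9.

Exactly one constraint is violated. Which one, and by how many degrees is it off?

Perpendicular(ZN, NW) — off by 5.00°.

V = (0.00, 0.00) ✓; VZ at -24.60° ✓; |VZ| = 53.10 ✓; ∠VZN = 119.3° ✓; |ZN| = 21.20 ✓; ∠(ZN, NW) = 95.00° ✗; |NW| = 11.90 ✓.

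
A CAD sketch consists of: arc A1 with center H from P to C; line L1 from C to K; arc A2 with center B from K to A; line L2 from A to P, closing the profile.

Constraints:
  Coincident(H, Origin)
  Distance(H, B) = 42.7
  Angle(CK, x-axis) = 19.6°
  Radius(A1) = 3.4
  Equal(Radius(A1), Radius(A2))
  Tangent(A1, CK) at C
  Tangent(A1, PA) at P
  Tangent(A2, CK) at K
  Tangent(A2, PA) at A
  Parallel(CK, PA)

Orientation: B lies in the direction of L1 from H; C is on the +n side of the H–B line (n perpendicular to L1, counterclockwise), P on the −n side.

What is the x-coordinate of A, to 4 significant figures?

41.37

The slot axis is L1's direction at 19.6°, so u = (cos 19.6°, sin 19.6°) = (0.9421, 0.3355) and n = (−sin 19.6°, cos 19.6°) = (-0.3355, 0.9421). H is at the origin and B lies 42.7 along u from H, so B = 42.7·u = (40.23, 14.32). Tangency of A1 to both parallel lines with radius 3.4 puts C and P at H ± 3.4·n: C = (-1.141, 3.203), P = (1.141, -3.203). Equal radii place K and A the same way about B: K = B + 3.4·n = (39.09, 17.53), A = B − 3.4·n = (41.37, 11.12). So A.x = 41.37.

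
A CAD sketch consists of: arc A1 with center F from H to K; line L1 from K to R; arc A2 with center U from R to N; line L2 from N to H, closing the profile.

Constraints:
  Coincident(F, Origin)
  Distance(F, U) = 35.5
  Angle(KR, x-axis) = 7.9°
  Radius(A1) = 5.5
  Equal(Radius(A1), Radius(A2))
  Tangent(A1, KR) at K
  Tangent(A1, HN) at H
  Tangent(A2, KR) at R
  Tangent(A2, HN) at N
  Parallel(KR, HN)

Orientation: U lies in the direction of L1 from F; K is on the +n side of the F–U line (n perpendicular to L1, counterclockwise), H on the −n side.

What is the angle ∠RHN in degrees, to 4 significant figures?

17.22°

The slot axis is L1's direction at 7.9°, so u = (cos 7.9°, sin 7.9°) = (0.9905, 0.1374) and n = (−sin 7.9°, cos 7.9°) = (-0.1374, 0.9905). F is at the origin and U lies 35.5 along u from F, so U = 35.5·u = (35.16, 4.879). Tangency of A1 to both parallel lines with radius 5.5 puts K and H at F ± 5.5·n: K = (-0.7559, 5.448), H = (0.7559, -5.448). Equal radii place R and N the same way about U: R = U + 5.5·n = (34.41, 10.33), N = U − 5.5·n = (35.92, -0.5685). Then cos ∠RHN = HR·HN / (|HR||HN|), giving 17.22°.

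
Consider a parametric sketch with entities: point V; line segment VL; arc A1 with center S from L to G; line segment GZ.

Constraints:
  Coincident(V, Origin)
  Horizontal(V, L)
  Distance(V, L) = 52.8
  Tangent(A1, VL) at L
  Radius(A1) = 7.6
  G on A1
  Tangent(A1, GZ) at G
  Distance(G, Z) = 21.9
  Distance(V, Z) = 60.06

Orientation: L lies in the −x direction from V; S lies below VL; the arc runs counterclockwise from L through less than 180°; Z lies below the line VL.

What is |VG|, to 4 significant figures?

60.75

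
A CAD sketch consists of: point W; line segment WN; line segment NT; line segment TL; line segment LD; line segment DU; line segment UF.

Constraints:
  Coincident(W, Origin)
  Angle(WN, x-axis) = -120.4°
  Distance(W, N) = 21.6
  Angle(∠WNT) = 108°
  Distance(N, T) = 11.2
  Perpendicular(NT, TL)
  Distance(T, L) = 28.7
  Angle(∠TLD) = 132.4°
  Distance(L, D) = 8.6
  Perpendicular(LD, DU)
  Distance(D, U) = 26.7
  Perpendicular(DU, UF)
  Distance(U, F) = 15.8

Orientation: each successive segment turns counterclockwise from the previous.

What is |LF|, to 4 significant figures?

27.65

W is at the origin; WN runs at -120.4° with length 21.6, so N = (-10.93, -18.63). ∠WNT = 108.0° gives NT at -48.40° from the x-axis; with |NT| = 11.2, T = (-3.494, -27.01). The perpendicularity gives TL at right angles to NT, so TL runs at 41.60°; with |TL| = 28.7, L = (17.97, -7.951). ∠TLD = 132.4° gives LD at 89.20° from the x-axis; with |LD| = 8.6, D = (18.09, 0.6482). LD ⟂ DU, so DU runs at 179.2°; with |DU| = 26.7, U = (-8.610, 1.021). The perpendicularity gives UF at right angles to DU, so UF runs at -90.80°; with |UF| = 15.8, F = (-8.830, -14.78). Then |LF| = |F − L| = 27.65.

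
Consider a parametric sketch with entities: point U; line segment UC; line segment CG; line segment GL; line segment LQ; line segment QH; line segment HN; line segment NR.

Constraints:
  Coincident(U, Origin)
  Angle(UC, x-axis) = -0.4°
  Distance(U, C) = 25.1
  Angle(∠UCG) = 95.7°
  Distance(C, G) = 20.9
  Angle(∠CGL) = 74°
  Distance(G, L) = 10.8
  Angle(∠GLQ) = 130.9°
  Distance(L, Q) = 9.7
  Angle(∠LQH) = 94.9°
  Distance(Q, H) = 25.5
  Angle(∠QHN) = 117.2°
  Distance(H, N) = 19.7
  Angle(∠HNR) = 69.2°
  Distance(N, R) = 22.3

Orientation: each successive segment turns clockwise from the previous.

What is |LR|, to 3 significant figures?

16.7

U is at the origin; UC runs at -0.4° with length 25.1, so C = (25.1, -0.175). ∠UCG = 95.7° gives CG at -84.7° from the x-axis; with |CG| = 20.9, G = (27.0, -21.0). ∠CGL = 74.0° gives GL at 169° from the x-axis; with |GL| = 10.8, L = (16.4, -19.0). ∠GLQ = 130.9° gives LQ at 120° from the x-axis; with |LQ| = 9.7, Q = (11.5, -10.6). ∠LQH = 94.9° gives QH at 35.1° from the x-axis; with |QH| = 25.5, H = (32.4, 4.07). ∠QHN = 117.2° gives HN at -27.7° from the x-axis; with |HN| = 19.7, N = (49.8, -5.09). ∠HNR = 69.2° gives NR at -138° from the x-axis; with |NR| = 22.3, R = (33.1, -19.9). Then |LR| = |R − L| = 16.7.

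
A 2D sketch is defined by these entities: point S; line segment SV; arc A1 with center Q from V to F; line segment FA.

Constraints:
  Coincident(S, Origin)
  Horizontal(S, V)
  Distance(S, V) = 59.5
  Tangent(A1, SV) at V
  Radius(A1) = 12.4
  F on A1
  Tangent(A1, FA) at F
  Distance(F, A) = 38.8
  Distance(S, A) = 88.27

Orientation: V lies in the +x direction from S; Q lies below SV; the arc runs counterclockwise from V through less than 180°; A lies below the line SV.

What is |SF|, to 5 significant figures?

53.143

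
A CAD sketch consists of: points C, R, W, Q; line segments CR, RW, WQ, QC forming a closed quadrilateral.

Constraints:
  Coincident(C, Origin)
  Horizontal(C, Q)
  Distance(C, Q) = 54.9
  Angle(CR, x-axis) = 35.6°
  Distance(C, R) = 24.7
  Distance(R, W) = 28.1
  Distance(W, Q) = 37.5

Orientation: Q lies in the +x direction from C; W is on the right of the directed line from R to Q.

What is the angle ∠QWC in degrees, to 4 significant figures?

124.1°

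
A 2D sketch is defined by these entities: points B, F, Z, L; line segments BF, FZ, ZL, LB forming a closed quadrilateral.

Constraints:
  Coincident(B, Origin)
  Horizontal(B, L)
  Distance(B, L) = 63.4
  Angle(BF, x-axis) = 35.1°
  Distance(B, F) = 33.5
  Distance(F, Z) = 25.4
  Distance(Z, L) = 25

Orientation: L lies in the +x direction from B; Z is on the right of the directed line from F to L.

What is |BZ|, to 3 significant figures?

38.8

Checks: |FZ| = 25.40 ✓; |ZL| = 25.00 ✓.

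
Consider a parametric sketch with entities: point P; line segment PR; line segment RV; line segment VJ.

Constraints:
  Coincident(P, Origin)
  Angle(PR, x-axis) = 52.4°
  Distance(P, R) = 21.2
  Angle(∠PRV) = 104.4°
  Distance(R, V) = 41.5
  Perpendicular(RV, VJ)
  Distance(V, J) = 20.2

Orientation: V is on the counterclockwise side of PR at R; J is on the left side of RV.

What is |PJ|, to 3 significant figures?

46.8

P is at the origin; PR runs at 52.4° with length 21.2, so R = 21.2·(cos 52.4°, sin 52.4°) = (12.9, 16.8). ∠PRV = 104.4°, so RV runs at 52.4° + (180° − 104.4°) = 128° from the x-axis; with |RV| = 41.5, V = R + 41.5·(cos 128°, sin 128°) = (-12.6, 49.5). The perpendicularity gives VJ at right angles to RV; with |VJ| = 20.2 on the left of RV, J = V + 20.2·(-0.788, -0.616) = (-28.5, 37.1). Then |PJ| = |J − P| = 46.8.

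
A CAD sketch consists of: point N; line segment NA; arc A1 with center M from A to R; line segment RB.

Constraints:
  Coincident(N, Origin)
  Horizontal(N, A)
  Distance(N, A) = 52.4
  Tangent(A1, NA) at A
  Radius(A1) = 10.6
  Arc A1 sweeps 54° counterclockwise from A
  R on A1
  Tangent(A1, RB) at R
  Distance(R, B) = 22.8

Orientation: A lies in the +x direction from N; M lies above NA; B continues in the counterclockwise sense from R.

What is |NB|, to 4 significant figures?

77.80

N is at the origin; NA is horizontal with |NA| = 52.4 and A on the +x side, so A = (52.40, 0.000). The tangent condition forces MA to be normal to NA, so M = A + (0, 10.6) = (52.40, 10.60). On A1, A sits at bearing -90° from M; a 54° counterclockwise sweep puts R at bearing -36°, so R = M + 10.6·(cos -36°, sin -36°) = (60.98, 4.369). Tangency of A1 to RB means the radius MR is perpendicular to RB, so RB runs along (−sin -36°, cos -36°); with |RB| = 22.8, B = (74.38, 22.82). Then |NB| = |B − N| = 77.80.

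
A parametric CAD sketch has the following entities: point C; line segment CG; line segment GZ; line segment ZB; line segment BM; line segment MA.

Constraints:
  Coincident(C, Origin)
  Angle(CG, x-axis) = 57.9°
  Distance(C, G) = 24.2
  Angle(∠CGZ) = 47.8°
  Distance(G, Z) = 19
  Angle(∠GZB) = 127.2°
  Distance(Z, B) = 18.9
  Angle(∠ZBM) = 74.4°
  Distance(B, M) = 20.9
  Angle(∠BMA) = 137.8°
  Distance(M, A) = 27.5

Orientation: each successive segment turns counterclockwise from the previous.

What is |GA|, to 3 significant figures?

19.7

C is at the origin; CG runs at 57.9° with length 24.2, so G = (12.9, 20.5). ∠CGZ = 47.8° gives GZ at -170° from the x-axis; with |GZ| = 19.0, Z = (-5.85, 17.2). ∠GZB = 127.2° gives ZB at -117° from the x-axis; with |ZB| = 18.9, B = (-14.5, 0.343). ∠ZBM = 74.4° gives BM at -11.5° from the x-axis; with |BM| = 20.9, M = (6.02, -3.82). ∠BMA = 137.8° gives MA at 30.7° from the x-axis; with |MA| = 27.5, A = (29.7, 10.2). Then |GA| = |A − G| = 19.7.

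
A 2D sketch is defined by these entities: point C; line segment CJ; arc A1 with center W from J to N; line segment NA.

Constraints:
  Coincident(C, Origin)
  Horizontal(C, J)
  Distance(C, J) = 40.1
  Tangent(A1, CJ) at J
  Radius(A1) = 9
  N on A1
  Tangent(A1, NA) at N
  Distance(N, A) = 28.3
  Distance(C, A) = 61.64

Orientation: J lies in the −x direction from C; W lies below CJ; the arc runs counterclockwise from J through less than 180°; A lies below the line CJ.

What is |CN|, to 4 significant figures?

49.92

C is at the origin; CJ is horizontal with |CJ| = 40.1 and J on the −x side, so J = (-40.10, 0.000). Tangency of A1 to CJ means the radius WJ is perpendicular to CJ, so W = J + (0, -9) = (-40.10, -9.000). Since WN ⟂ NA (tangency), |WA| = √(9.0² + 28.3²) = 29.70 regardless of where N sits on A1. So A lies on both circle(C, 61.64) and circle(W, 29.70); the below-CJ intersection is A = (-49.06, -37.31). N is the foot of the tangent from A: N = (-49.10, -9.011).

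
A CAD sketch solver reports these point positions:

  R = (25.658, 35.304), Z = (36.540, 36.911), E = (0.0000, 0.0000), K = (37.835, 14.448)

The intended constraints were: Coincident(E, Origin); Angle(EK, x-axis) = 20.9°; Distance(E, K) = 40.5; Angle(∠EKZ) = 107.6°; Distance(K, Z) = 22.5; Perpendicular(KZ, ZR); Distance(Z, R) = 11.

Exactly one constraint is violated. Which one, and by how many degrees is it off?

Perpendicular(KZ, ZR) — off by 5.10°.

E = (0.00, 0.00) ✓; EK at 20.90° ✓; |EK| = 40.50 ✓; ∠EKZ = 107.6° ✓; |KZ| = 22.50 ✓; ∠(KZ, ZR) = 95.10° ✗; |ZR| = 11.00 ✓.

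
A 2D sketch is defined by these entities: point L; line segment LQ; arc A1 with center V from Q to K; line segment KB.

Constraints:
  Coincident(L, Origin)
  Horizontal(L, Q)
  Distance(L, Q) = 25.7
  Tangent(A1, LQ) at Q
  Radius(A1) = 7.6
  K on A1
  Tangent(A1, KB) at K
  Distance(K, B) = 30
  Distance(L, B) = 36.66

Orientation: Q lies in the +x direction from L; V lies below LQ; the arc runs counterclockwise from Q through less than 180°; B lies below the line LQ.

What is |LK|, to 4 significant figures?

19.21

Checks: |VK| = 7.600 ✓; ∠(VK, KB) = 90.00° ✓; |KB| = 30.00 ✓; |LB| = 36.66 ✓.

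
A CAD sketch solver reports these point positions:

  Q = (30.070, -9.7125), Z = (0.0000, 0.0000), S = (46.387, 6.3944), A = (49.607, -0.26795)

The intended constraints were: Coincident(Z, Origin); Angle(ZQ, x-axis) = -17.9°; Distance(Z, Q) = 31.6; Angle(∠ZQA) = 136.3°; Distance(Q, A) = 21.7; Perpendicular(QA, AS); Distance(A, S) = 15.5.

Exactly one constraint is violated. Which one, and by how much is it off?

Distance(A, S) = 15.5 — off by 8.10.

Z = (0.00, 0.00) ✓; ZQ at -17.90° ✓; |ZQ| = 31.60 ✓; ∠ZQA = 136.3° ✓; |QA| = 21.70 ✓; ∠(QA, AS) = 90.00° ✓; |AS| = 7.400 ✗.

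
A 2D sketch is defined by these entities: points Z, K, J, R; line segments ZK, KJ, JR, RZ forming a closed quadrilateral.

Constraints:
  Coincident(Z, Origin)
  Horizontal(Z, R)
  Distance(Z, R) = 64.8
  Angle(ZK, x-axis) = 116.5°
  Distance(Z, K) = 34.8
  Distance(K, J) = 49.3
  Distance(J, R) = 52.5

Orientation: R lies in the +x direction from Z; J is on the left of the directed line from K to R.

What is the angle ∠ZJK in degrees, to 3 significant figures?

39.7°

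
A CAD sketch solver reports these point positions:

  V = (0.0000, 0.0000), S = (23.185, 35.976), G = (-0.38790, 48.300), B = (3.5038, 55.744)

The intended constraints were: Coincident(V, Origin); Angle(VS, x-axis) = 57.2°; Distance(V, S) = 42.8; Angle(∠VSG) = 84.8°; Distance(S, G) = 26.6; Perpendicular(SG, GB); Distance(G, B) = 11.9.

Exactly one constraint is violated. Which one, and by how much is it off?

Distance(G, B) = 11.9 — off by 3.50.

V = (0.00, 0.00) ✓; VS at 57.20° ✓; |VS| = 42.80 ✓; ∠VSG = 84.80° ✓; |SG| = 26.60 ✓; ∠(SG, GB) = 90.00° ✓; |GB| = 8.400 ✗.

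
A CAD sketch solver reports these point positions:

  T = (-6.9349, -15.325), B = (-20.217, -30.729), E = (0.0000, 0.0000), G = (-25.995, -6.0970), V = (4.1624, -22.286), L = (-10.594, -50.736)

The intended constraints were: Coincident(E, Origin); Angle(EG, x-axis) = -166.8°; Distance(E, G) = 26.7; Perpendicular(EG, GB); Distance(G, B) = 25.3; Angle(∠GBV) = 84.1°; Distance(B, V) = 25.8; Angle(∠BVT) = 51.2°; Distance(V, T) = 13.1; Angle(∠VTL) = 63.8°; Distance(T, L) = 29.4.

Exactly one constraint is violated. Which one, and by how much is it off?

Distance(T, L) = 29.4 — off by 6.20.

E = (0.00, 0.00) ✓; EG at -166.8° ✓; |EG| = 26.70 ✓; ∠(EG, GB) = 90.00° ✓; |GB| = 25.30 ✓; ∠GBV = 84.10° ✓; |BV| = 25.80 ✓; ∠BVT = 51.20° ✓; |VT| = 13.10 ✓; ∠VTL = 63.80° ✓; |TL| = 35.60 ✗.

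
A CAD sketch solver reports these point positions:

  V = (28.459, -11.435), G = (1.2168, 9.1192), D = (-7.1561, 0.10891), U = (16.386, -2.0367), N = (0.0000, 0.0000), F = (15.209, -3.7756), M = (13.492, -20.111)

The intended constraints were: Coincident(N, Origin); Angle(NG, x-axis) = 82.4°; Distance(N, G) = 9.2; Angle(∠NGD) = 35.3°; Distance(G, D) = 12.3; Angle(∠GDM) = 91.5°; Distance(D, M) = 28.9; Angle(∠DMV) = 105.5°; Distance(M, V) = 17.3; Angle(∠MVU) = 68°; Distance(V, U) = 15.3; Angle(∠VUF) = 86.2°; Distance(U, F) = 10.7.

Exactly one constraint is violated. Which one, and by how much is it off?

Distance(U, F) = 10.7 — off by 8.60.

N = (0.00, 0.00) ✓; NG at 82.40° ✓; |NG| = 9.200 ✓; ∠NGD = 35.30° ✓; |GD| = 12.30 ✓; ∠GDM = 91.50° ✓; |DM| = 28.90 ✓; ∠DMV = 105.5° ✓; |MV| = 17.30 ✓; ∠MVU = 68.00° ✓; |VU| = 15.30 ✓; ∠VUF = 86.19° ✓; |UF| = 2.100 ✗.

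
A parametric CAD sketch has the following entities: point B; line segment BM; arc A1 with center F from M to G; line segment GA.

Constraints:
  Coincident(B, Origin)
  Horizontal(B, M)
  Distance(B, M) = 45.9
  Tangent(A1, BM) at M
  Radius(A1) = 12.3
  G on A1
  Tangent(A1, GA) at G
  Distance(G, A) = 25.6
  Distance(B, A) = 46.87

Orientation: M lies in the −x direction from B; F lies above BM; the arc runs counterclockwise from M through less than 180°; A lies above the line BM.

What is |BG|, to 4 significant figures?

35.34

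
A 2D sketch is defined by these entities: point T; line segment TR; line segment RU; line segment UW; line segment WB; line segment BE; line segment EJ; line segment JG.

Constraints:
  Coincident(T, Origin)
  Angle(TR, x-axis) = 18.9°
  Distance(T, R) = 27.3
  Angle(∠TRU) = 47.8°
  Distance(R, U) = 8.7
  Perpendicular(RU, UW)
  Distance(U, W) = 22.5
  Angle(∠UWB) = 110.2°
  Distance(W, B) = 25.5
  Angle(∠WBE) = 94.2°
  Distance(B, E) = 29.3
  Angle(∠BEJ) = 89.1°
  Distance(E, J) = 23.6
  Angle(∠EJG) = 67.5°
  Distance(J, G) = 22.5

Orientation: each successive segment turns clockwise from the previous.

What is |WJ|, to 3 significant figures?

30.9

T is at the origin; TR runs at 18.9° with length 27.3, so R = (25.8, 8.84). ∠TRU = 47.8° gives RU at -113° from the x-axis; with |RU| = 8.7, U = (22.4, 0.852). The perpendicularity gives UW at right angles to RU, so UW runs at 157°; with |UW| = 22.5, W = (1.72, 9.75). ∠UWB = 110.2° gives WB at 86.9° from the x-axis; with |WB| = 25.5, B = (3.10, 35.2). ∠WBE = 94.2° gives BE at 1.10° from the x-axis; with |BE| = 29.3, E = (32.4, 35.8). ∠BEJ = 89.1° gives EJ at -89.8° from the x-axis; with |EJ| = 23.6, J = (32.5, 12.2). Then |WJ| = |J − W| = 30.9.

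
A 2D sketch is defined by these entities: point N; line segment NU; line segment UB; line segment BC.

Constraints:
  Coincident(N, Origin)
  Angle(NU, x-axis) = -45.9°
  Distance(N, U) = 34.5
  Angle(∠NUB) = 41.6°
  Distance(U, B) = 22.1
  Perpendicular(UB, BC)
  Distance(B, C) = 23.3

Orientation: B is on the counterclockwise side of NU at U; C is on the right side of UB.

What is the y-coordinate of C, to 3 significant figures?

-1.68

N is at the origin; NU runs at -45.9° with length 34.5, so U = 34.5·(cos -45.9°, sin -45.9°) = (24.0, -24.8). ∠NUB = 41.6°, so UB runs at -45.9° + (180° − 41.6°) = 92.5° from the x-axis; with |UB| = 22.1, B = U + 22.1·(cos 92.5°, sin 92.5°) = (23.0, -2.70). UB is perpendicular to BC; with |BC| = 23.3 on the right of UB, C = B + 23.3·(0.999, 0.0436) = (46.3, -1.68). So C.y = -1.68.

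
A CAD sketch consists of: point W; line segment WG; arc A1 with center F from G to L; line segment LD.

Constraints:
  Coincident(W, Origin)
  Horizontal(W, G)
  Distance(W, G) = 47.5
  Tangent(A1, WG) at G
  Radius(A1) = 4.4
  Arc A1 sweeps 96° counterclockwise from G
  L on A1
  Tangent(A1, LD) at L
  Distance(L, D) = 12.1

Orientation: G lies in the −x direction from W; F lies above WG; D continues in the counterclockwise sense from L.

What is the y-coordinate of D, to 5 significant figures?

16.894

On A1, G sits at bearing -90° from F; a 96° counterclockwise sweep puts L at bearing 6°, so L = F + 4.4·(cos 6°, sin 6°) = (-43.124, 4.8599). A1 meets LD tangentially, so FL is at right angles to LD, so LD runs along (−sin 6°, cos 6°); with |LD| = 12.1, D = (-44.389, 16.894). So D.y = 16.894.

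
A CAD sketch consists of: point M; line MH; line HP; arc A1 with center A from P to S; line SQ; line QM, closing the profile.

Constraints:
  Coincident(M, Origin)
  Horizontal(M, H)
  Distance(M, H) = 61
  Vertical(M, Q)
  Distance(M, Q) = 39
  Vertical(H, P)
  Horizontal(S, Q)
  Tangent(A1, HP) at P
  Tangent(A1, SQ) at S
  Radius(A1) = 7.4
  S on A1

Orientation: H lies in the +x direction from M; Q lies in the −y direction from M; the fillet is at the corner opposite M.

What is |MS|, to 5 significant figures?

66.287

M is at the origin; M and H share the same y with |MH| = 61.0 and H on the +x side, so H = (61.000, 0.0000). MQ is vertical with |MQ| = 39.0 and Q on the −y side, so Q = (0.0000, -39.000). The virtual corner opposite M is at (61.000, -39.000). A1 meets HP tangentially, so AP is at right angles to HP and A1 meets SQ tangentially, so AS is at right angles to SQ, with radius 7.4, so the center A sits 7.4 in from both sides at A = (53.600, -31.600). That places the tangent points at P = (61.000, -31.600) on HP and S = (53.600, -39.000) on SQ. Then |MS| = |S − M| = 66.287.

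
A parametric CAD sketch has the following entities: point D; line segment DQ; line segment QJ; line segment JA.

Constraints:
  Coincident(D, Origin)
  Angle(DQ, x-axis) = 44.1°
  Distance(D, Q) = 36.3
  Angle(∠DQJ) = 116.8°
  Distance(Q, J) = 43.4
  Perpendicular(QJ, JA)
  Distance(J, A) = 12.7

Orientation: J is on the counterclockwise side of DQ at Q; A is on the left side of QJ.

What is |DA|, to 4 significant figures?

62.93

D is at the origin; DQ runs at 44.1° with length 36.3, so Q = 36.3·(cos 44.1°, sin 44.1°) = (26.07, 25.26). ∠DQJ = 116.8°, so QJ runs at 44.1° + (180° − 116.8°) = 107.3° from the x-axis; with |QJ| = 43.4, J = Q + 43.4·(cos 107.3°, sin 107.3°) = (13.16, 66.70). The perpendicularity gives JA at right angles to QJ; with |JA| = 12.7 on the left of QJ, A = J + 12.7·(-0.9548, -0.2974) = (1.036, 62.92). Then |DA| = |A − D| = 62.93.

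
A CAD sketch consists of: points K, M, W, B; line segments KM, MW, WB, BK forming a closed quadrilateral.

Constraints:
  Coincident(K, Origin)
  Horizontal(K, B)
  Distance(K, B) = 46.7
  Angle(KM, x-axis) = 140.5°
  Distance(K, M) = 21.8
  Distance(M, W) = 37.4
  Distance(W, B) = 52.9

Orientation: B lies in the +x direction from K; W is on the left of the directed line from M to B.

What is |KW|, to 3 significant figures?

40.5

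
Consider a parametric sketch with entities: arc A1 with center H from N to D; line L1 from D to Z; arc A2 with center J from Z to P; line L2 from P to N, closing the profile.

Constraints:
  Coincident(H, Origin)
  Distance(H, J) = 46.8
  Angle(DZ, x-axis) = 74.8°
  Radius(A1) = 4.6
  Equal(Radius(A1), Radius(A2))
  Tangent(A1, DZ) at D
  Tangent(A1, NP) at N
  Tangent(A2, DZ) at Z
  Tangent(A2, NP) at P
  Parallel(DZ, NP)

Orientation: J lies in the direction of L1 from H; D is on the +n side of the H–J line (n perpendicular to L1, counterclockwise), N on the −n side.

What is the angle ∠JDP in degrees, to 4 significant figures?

5.508°

Tangency of A1 to both parallel lines with radius 4.6 puts D and N at H ± 4.6·n: D = (-4.439, 1.206), N = (4.439, -1.206). Equal radii place Z and P the same way about J: Z = J + 4.6·n = (7.831, 46.37), P = J − 4.6·n = (16.71, 43.96). Then cos ∠JDP = DJ·DP / (|DJ||DP|), giving 5.508°.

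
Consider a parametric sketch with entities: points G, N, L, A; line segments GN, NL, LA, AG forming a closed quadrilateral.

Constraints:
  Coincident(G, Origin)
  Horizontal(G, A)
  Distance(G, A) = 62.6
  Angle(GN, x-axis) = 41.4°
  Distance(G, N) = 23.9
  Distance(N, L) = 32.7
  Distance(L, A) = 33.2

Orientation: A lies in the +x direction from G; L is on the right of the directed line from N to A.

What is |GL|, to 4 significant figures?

35.03

G is at the origin; G and A share the same y with |GA| = 62.6 and A in +x, so A = (62.6, 0). GN runs at 41.4° with |GN| = 23.9, so N = (17.93, 15.81). L is determined by |NL| = 32.7 and |LA| = 33.2 together: it lies at the intersection of circle(N, 32.7) and circle(A, 33.2). With |NA| = 47.39, the foot of the radical line on NA is 23.35 from N and the perpendicular offset is √(32.7² − 23.35²) = 22.90. Taking the right-of-NA solution: L = (32.30, -13.57).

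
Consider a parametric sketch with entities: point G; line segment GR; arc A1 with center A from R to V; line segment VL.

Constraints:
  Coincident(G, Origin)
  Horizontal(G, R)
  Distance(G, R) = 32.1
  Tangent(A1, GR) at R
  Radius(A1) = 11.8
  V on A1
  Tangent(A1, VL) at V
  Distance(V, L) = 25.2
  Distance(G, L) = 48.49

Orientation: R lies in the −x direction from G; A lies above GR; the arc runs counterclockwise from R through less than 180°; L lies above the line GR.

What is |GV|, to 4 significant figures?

25.85

G is at the origin; GR is horizontal with |GR| = 32.1 and R on the −x side, so R = (-32.10, 0.000). The tangent condition forces AR to be normal to GR, so A = R + (0, 11.8) = (-32.10, 11.80). Since AV ⟂ VL (tangency), |AL| = √(11.8² + 25.2²) = 27.83 regardless of where V sits on A1. So L lies on both circle(G, 48.49) and circle(A, 27.83); the above-GR intersection is L = (-28.31, 39.37). V is the foot of the tangent from L: V = (-20.83, 15.30).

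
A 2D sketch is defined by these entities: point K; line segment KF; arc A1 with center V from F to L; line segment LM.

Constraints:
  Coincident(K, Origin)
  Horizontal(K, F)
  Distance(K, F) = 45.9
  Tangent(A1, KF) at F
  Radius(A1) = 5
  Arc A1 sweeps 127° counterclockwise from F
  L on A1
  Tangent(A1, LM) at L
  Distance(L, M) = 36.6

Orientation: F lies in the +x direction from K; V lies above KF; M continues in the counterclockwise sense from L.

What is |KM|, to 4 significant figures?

46.51

K is at the origin; KF is horizontal with |KF| = 45.9 and F on the +x side, so F = (45.90, 0.000). Since A1 is tangent to KF there, VF ⟂ KF, so V = F + (0, 5) = (45.90, 5.000). On A1, F sits at bearing -90° from V; a 127° counterclockwise sweep puts L at bearing 37°, so L = V + 5.0·(cos 37°, sin 37°) = (49.89, 8.009). Since A1 is tangent to LM there, VL ⟂ LM, so LM runs along (−sin 37°, cos 37°); with |LM| = 36.6, M = (27.87, 37.24). Then |KM| = |M − K| = 46.51.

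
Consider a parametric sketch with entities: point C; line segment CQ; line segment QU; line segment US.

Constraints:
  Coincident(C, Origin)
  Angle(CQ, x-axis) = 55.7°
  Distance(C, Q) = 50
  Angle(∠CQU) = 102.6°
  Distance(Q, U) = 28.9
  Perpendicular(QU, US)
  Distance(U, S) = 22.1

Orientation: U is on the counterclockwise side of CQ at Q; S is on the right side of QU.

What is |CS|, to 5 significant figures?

81.307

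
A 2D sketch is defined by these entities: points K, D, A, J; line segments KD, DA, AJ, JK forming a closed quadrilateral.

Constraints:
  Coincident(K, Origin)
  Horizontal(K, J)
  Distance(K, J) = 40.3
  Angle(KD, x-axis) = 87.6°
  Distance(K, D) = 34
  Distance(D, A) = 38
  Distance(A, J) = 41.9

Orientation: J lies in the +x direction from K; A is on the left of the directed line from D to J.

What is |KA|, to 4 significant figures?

56.94

Checks: KD at 87.60° ✓; |DA| = 38.00 ✓; |AJ| = 41.90 ✓.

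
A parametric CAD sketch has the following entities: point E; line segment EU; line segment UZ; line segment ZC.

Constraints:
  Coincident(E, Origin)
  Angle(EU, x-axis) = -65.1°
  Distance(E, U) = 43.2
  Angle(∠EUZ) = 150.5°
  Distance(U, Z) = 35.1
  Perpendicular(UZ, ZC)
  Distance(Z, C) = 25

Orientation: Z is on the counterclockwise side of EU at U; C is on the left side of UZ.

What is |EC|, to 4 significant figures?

72.79

E is at the origin; EU runs at -65.1° with length 43.2, so U = 43.2·(cos -65.1°, sin -65.1°) = (18.19, -39.18). ∠EUZ = 150.5°, so UZ runs at -65.1° + (180° − 150.5°) = -35.60° from the x-axis; with |UZ| = 35.1, Z = U + 35.1·(cos -35.60°, sin -35.60°) = (46.73, -59.62). UZ ⟂ ZC; with |ZC| = 25.0 on the left of UZ, C = Z + 25.0·(0.5821, 0.8131) = (61.28, -39.29). Then |EC| = |C − E| = 72.79.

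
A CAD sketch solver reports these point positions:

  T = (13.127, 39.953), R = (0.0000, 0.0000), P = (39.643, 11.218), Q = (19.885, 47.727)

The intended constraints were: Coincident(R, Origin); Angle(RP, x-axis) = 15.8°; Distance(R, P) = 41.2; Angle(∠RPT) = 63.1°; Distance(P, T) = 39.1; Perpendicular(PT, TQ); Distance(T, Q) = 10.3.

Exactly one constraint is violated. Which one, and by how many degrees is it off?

Perpendicular(PT, TQ) — off by 6.30°.

R = (0.00, 0.00) ✓; RP at 15.80° ✓; |RP| = 41.20 ✓; ∠RPT = 63.10° ✓; |PT| = 39.10 ✓; ∠(PT, TQ) = 83.70° ✗; |TQ| = 10.30 ✓.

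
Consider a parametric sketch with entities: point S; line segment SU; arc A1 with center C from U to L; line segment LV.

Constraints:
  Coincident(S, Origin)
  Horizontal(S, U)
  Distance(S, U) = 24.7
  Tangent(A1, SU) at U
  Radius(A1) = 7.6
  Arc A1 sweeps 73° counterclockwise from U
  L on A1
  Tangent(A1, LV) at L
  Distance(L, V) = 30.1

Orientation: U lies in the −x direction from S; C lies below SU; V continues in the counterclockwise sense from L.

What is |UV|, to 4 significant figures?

37.75

On A1, U sits at bearing 90° from C; a 73° counterclockwise sweep puts L at bearing 163°, so L = C + 7.6·(cos 163°, sin 163°) = (-31.97, -5.378). Since A1 is tangent to LV there, CL ⟂ LV, so LV runs along (−sin 163°, cos 163°); with |LV| = 30.1, V = (-40.77, -34.16). Then |UV| = |V − U| = 37.75.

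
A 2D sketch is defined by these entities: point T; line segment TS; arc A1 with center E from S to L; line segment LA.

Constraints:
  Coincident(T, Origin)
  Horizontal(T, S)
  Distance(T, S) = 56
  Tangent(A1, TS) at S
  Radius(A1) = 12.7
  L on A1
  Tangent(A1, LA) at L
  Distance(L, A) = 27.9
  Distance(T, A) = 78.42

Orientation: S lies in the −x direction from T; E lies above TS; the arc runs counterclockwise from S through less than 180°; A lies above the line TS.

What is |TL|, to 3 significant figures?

51.7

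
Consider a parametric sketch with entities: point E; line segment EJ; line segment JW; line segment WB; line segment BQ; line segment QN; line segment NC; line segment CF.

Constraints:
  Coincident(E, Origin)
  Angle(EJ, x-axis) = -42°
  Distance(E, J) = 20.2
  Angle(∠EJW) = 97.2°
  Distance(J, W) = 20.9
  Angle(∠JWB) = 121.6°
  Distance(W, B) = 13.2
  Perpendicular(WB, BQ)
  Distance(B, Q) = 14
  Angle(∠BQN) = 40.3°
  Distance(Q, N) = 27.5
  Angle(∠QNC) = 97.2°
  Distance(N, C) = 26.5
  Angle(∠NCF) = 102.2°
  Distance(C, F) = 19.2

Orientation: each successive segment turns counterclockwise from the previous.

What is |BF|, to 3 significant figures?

23.7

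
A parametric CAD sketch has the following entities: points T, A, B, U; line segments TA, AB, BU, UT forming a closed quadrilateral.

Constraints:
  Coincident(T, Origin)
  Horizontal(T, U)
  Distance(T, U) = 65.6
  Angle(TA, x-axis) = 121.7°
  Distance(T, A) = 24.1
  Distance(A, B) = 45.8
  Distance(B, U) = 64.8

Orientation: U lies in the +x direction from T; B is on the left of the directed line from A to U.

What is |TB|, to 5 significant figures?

54.210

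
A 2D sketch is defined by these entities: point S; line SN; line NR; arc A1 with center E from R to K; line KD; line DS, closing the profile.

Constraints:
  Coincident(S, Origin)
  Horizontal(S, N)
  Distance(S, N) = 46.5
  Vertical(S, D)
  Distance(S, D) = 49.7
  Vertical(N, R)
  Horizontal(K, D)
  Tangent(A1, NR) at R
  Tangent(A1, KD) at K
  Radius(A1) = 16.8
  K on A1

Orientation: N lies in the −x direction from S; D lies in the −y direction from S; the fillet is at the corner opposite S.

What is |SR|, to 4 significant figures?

56.96

The virtual corner opposite S is at (-46.50, -49.70). A1 meets NR tangentially, so ER is at right angles to NR and tangency of A1 to KD means the radius EK is perpendicular to KD, with radius 16.8, so the center E sits 16.8 in from both sides at E = (-29.70, -32.90). That places the tangent points at R = (-46.50, -32.90) on NR and K = (-29.70, -49.70) on KD. Then |SR| = |R − S| = 56.96.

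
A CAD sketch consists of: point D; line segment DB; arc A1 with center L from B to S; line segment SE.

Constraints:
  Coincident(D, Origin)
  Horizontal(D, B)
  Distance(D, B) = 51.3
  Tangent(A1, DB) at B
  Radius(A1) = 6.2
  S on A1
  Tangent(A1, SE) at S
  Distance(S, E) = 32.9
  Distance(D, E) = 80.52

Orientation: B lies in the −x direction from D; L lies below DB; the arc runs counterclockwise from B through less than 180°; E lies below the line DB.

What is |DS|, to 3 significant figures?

56.5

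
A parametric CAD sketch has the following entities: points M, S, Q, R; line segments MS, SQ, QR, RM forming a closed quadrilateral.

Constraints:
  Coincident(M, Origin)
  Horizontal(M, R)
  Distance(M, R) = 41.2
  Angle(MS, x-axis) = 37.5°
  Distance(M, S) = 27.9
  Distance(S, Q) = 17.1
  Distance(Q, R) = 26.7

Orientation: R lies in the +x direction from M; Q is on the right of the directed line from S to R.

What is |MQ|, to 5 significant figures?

14.646

Checks: |SQ| = 17.10 ✓; |QR| = 26.70 ✓.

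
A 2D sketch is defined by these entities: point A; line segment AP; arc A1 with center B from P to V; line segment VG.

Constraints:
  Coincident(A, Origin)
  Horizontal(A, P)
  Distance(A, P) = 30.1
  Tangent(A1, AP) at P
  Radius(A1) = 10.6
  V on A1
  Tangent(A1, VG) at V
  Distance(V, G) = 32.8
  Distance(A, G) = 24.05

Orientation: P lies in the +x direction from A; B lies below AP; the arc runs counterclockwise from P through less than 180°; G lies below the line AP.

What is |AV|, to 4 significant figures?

23.32

Checks: |BV| = 10.60 ✓; ∠(BV, VG) = 90.00° ✓; |VG| = 32.80 ✓; |AG| = 24.05 ✓.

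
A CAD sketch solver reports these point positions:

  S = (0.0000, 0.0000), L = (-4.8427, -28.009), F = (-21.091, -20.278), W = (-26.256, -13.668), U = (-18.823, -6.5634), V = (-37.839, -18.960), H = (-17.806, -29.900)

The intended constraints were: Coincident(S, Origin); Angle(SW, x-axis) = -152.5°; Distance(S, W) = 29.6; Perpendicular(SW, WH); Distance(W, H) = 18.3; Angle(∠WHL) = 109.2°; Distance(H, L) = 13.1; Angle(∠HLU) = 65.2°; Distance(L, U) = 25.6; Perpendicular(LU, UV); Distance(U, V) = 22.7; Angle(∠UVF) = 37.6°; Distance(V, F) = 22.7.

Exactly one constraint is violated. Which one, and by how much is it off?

Distance(V, F) = 22.7 — off by 5.90.

S = (0.00, 0.00) ✓; SW at -152.5° ✓; |SW| = 29.60 ✓; ∠(SW, WH) = 90.00° ✓; |WH| = 18.30 ✓; ∠WHL = 109.2° ✓; |HL| = 13.10 ✓; ∠HLU = 65.20° ✓; |LU| = 25.60 ✓; ∠(LU, UV) = 90.00° ✓; |UV| = 22.70 ✓; ∠UVF = 37.60° ✓; |VF| = 16.80 ✗.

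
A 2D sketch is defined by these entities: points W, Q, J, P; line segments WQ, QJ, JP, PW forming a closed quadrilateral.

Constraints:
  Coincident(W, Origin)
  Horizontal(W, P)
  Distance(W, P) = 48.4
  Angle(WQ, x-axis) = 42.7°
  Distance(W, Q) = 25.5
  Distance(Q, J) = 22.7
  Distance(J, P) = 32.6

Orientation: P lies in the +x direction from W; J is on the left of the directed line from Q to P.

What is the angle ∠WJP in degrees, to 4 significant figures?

70.73°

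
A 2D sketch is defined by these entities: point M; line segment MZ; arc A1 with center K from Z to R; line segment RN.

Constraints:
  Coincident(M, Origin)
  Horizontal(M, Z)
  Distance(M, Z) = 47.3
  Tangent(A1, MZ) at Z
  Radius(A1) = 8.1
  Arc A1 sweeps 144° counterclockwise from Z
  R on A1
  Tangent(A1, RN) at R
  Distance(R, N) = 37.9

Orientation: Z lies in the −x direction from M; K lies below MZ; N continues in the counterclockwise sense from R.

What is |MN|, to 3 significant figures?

42.7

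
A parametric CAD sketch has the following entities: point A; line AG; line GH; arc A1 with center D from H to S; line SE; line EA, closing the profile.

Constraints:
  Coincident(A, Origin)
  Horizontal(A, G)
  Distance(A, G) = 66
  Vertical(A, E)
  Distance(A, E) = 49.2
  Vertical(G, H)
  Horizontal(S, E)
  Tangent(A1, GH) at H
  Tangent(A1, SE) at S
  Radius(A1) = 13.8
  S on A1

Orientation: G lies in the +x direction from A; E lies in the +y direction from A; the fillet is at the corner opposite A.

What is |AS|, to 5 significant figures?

71.732

The virtual corner opposite A is at (66.000, 49.200). The tangent condition forces DH to be normal to GH and since A1 is tangent to SE there, DS ⟂ SE, with radius 13.8, so the center D sits 13.8 in from both sides at D = (52.200, 35.400). That places the tangent points at H = (66.000, 35.400) on GH and S = (52.200, 49.200) on SE. Then |AS| = |S − A| = 71.732.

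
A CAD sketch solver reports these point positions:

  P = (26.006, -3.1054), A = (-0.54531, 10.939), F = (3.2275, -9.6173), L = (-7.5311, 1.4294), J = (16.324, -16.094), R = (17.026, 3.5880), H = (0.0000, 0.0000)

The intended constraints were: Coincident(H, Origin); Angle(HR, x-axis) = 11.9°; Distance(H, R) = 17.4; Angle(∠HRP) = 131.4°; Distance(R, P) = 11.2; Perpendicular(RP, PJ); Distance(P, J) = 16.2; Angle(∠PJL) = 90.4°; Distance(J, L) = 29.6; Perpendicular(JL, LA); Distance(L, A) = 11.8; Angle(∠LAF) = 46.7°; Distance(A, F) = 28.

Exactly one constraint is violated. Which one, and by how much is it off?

Distance(A, F) = 28 — off by 7.10.

H = (0.00, 0.00) ✓; HR at 11.90° ✓; |HR| = 17.40 ✓; ∠HRP = 131.4° ✓; |RP| = 11.20 ✓; ∠(RP, PJ) = 90.00° ✓; |PJ| = 16.20 ✓; ∠PJL = 90.40° ✓; |JL| = 29.60 ✓; ∠(JL, LA) = 90.00° ✓; |LA| = 11.80 ✓; ∠LAF = 46.70° ✓; |AF| = 20.90 ✗.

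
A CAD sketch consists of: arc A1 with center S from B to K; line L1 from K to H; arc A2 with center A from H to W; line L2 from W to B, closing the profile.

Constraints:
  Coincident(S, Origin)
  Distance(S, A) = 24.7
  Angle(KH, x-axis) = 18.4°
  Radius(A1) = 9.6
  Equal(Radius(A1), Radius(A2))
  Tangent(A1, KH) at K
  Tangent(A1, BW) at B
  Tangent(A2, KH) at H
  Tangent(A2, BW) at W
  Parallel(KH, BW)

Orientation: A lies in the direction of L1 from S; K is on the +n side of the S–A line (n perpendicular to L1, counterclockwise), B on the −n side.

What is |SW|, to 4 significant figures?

26.50

The slot axis is L1's direction at 18.4°, so u = (cos 18.4°, sin 18.4°) = (0.9489, 0.3156) and n = (−sin 18.4°, cos 18.4°) = (-0.3156, 0.9489). S is at the origin and A lies 24.7 along u from S, so A = 24.7·u = (23.44, 7.797). Tangency of A1 to both parallel lines with radius 9.6 puts K and B at S ± 9.6·n: K = (-3.030, 9.109), B = (3.030, -9.109). Equal radii place H and W the same way about A: H = A + 9.6·n = (20.41, 16.91), W = A − 9.6·n = (26.47, -1.313). Then |SW| = |W − S| = 26.50.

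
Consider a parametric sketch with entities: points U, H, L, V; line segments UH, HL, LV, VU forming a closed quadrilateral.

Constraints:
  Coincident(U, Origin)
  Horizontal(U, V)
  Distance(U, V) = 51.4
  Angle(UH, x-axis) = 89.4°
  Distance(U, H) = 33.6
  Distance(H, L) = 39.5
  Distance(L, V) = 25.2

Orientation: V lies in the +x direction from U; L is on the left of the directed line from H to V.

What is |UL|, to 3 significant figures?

43.4

Checks: |HL| = 39.50 ✓; |LV| = 25.20 ✓.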